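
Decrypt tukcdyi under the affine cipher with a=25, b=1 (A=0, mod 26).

ihrzydt

The inverse of 25 mod 26 is 25, since 25·25=625≡1. Apply D(y)=25·(y−1) mod 26:
t(19): 25·(19−1)=450≡8 → i
u(20): 25·(20−1)=475≡7 → h
k(10): 25·(10−1)=225≡17 → r
c(2): 25·(2−1)=25 → z
d(3): 25·(3−1)=50≡24 → y
y(24): 25·(24−1)=575≡3 → d
i(8): 25·(8−1)=175≡19 → t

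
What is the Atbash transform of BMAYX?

B(1) → Y(24)
M(12) → N(13)
A(0) → Z(25)
Y(24) → B(1)
X(23) → C(2)

YNZBC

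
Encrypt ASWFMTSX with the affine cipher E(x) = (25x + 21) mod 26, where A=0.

A(0): 25·0+21=21 → V
S(18): 25·18+21=471≡3 → D
W(22): 25·22+21=571≡25 → Z
F(5): 25·5+21=146≡16 → Q
M(12): 25·12+21=321≡9 → J
T(19): 25·19+21=496≡2 → C
S(18): 25·18+21=471≡3 → D
X(23): 25·23+21=596≡24 → Y

VDZQJCDY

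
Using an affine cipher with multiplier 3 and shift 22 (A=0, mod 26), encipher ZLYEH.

Z(25): 3·25+22=97≡19 → T
L(11): 3·11+22=55≡3 → D
Y(24): 3·24+22=94≡16 → Q
E(4): 3·4+22=34≡8 → I
H(7): 3·7+22=43≡17 → R

TDQIR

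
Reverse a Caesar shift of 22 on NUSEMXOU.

N(13): 13−22=-9≡17 → R
U(20): 20−22=-2≡24 → Y
S(18): 18−22=-4≡22 → W
E(4): 4−22=-18≡8 → I
M(12): 12−22=-10≡16 → Q
X(23): 23−22=1 → B
O(14): 14−22=-8≡18 → S
U(20): 20−22=-2≡24 → Y

RYWIQBSY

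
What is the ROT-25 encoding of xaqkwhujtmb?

wzpjvgtisla

x(23): 23+25=48≡22 → w
a(0): 0+25=25 → z
q(16): 16+25=41≡15 → p
k(10): 10+25=35≡9 → j
w(22): 22+25=47≡21 → v
h(7): 7+25=32≡6 → g
u(20): 20+25=45≡19 → t
j(9): 9+25=34≡8 → i
t(19): 19+25=44≡18 → s
m(12): 12+25=37≡11 → l
b(1): 1+25=26≡0 → a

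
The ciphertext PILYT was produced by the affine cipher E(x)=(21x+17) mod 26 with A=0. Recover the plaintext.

QHWJK

The inverse of 21 mod 26 is 5, since 21·5=105≡1. Apply D(y)=5·(y−17) mod 26:
P(15): 5·(15−17)=-10≡16 → Q
I(8): 5·(8−17)=-45≡7 → H
L(11): 5·(11−17)=-30≡22 → W
Y(24): 5·(24−17)=35≡9 → J
T(19): 5·(19−17)=10 → K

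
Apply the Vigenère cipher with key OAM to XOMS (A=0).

LOYG

Repeat the key across the message: OAMO
X(23)+O(14): 37≡11 → L
O(14)+A(0): 14 → O
M(12)+M(12): 24 → Y
S(18)+O(14): 32≡6 → G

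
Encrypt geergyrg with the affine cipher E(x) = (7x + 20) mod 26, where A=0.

kwwjkgjk

g(6): 7·6+20=62≡10 → k
e(4): 7·4+20=48≡22 → w
e(4): 7·4+20=48≡22 → w
r(17): 7·17+20=139≡9 → j
g(6): 7·6+20=62≡10 → k
y(24): 7·24+20=188≡6 → g
r(17): 7·17+20=139≡9 → j
g(6): 7·6+20=62≡10 → k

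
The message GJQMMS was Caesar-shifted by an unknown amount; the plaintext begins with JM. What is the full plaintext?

From the crib: G(6)−J(9)=-3≡23, so the shift is 23.
Subtract 23 from each ciphertext letter:
G(6): 6−23=-17≡9 → J
J(9): 9−23=-14≡12 → M
Q(16): 16−23=-7≡19 → T
M(12): 12−23=-11≡15 → P
M(12): 12−23=-11≡15 → P
S(18): 18−23=-5≡21 → V

JMTPPV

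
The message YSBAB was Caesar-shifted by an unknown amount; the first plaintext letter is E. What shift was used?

From the crib: Y(24)−E(4)=20, so the shift is 20.

20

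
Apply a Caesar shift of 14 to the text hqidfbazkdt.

h(7): 7+14=21 → v
q(16): 16+14=30≡4 → e
i(8): 8+14=22 → w
d(3): 3+14=17 → r
f(5): 5+14=19 → t
b(1): 1+14=15 → p
a(0): 0+14=14 → o
z(25): 25+14=39≡13 → n
k(10): 10+14=24 → y
d(3): 3+14=17 → r
t(19): 19+14=33≡7 → h

vewrtponyrh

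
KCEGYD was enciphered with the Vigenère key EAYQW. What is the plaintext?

GCGQCZ

Repeat the key across the ciphertext: EAYQWE
K(10)−E(4): 6 → G
C(2)−A(0): 2 → C
E(4)−Y(24): -20≡6 → G
G(6)−Q(16): -10≡16 → Q
Y(24)−W(22): 2 → C
D(3)−E(4): -1≡25 → Z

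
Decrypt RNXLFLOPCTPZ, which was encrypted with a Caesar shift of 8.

R(17): 17−8=9 → J
N(13): 13−8=5 → F
X(23): 23−8=15 → P
L(11): 11−8=3 → D
F(5): 5−8=-3≡23 → X
L(11): 11−8=3 → D
O(14): 14−8=6 → G
P(15): 15−8=7 → H
C(2): 2−8=-6≡20 → U
T(19): 19−8=11 → L
P(15): 15−8=7 → H
Z(25): 25−8=17 → R

JFPDXDGHULHR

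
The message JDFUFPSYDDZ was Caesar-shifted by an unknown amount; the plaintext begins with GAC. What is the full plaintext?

GACRCMPVAAW

From the crib: J(9)−G(6)=3, so the shift is 3.
Subtract 3 from each ciphertext letter:
J(9): 9−3=6 → G
D(3): 3−3=0 → A
F(5): 5−3=2 → C
U(20): 20−3=17 → R
F(5): 5−3=2 → C
P(15): 15−3=12 → M
S(18): 18−3=15 → P
Y(24): 24−3=21 → V
D(3): 3−3=0 → A
D(3): 3−3=0 → A
Z(25): 25−3=22 → W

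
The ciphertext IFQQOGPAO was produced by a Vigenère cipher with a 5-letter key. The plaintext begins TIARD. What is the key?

PXQZL

Subtract each crib letter from the matching ciphertext letter (mod 26):
I(8)−T(19)=-11≡15 → P
F(5)−I(8)=-3≡23 → X
Q(16)−A(0)=16 → Q
Q(16)−R(17)=-1≡25 → Z
O(14)−D(3)=11 → L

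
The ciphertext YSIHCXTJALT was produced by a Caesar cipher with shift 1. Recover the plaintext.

Y(24): 24−1=23 → X
S(18): 18−1=17 → R
I(8): 8−1=7 → H
H(7): 7−1=6 → G
C(2): 2−1=1 → B
X(23): 23−1=22 → W
T(19): 19−1=18 → S
J(9): 9−1=8 → I
A(0): 0−1=-1≡25 → Z
L(11): 11−1=10 → K
T(19): 19−1=18 → S

XRHGBWSIZKS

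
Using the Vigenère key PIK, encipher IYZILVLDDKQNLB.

XGJXTFALNZYXAJ

Repeat the key across the message: PIKPIKPIKPIKPI
I(8)+P(15): 23 → X
Y(24)+I(8): 32≡6 → G
Z(25)+K(10): 35≡9 → J
I(8)+P(15): 23 → X
L(11)+I(8): 19 → T
V(21)+K(10): 31≡5 → F
L(11)+P(15): 26≡0 → A
D(3)+I(8): 11 → L
D(3)+K(10): 13 → N
K(10)+P(15): 25 → Z
Q(16)+I(8): 24 → Y
N(13)+K(10): 23 → X
L(11)+P(15): 26≡0 → A
B(1)+I(8): 9 → J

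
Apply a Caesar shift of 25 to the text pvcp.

oubo

p(15): 15+25=40≡14 → o
v(21): 21+25=46≡20 → u
c(2): 2+25=27≡1 → b
p(15): 15+25=40≡14 → o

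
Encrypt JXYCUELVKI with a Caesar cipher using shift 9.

J(9): 9+9=18 → S
X(23): 23+9=32≡6 → G
Y(24): 24+9=33≡7 → H
C(2): 2+9=11 → L
U(20): 20+9=29≡3 → D
E(4): 4+9=13 → N
L(11): 11+9=20 → U
V(21): 21+9=30≡4 → E
K(10): 10+9=19 → T
I(8): 8+9=17 → R

SGHLDNUETR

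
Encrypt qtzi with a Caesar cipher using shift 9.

q(16): 16+9=25 → z
t(19): 19+9=28≡2 → c
z(25): 25+9=34≡8 → i
i(8): 8+9=17 → r

zcir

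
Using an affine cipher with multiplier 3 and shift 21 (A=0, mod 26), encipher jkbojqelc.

j(9): 3·9+21=48≡22 → w
k(10): 3·10+21=51≡25 → z
b(1): 3·1+21=24 → y
o(14): 3·14+21=63≡11 → l
j(9): 3·9+21=48≡22 → w
q(16): 3·16+21=69≡17 → r
e(4): 3·4+21=33≡7 → h
l(11): 3·11+21=54≡2 → c
c(2): 3·2+21=27≡1 → b

wzylwrhcb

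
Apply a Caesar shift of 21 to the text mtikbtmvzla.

m(12): 12+21=33≡7 → h
t(19): 19+21=40≡14 → o
i(8): 8+21=29≡3 → d
k(10): 10+21=31≡5 → f
b(1): 1+21=22 → w
t(19): 19+21=40≡14 → o
m(12): 12+21=33≡7 → h
v(21): 21+21=42≡16 → q
z(25): 25+21=46≡20 → u
l(11): 11+21=32≡6 → g
a(0): 0+21=21 → v

hodfwohqugv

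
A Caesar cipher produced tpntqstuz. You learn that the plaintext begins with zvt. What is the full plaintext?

From the crib: t(19)−z(25)=-6≡20, so the shift is 20.
Subtract 20 from each ciphertext letter:
t(19): 19−20=-1≡25 → z
p(15): 15−20=-5≡21 → v
n(13): 13−20=-7≡19 → t
t(19): 19−20=-1≡25 → z
q(16): 16−20=-4≡22 → w
s(18): 18−20=-2≡24 → y
t(19): 19−20=-1≡25 → z
u(20): 20−20=0 → a
z(25): 25−20=5 → f

zvtzwyzaf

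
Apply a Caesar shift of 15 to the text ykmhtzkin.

y(24): 24+15=39≡13 → n
k(10): 10+15=25 → z
m(12): 12+15=27≡1 → b
h(7): 7+15=22 → w
t(19): 19+15=34≡8 → i
z(25): 25+15=40≡14 → o
k(10): 10+15=25 → z
i(8): 8+15=23 → x
n(13): 13+15=28≡2 → c

nzbwiozxc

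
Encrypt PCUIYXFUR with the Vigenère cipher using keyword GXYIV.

VZSQTDCSZ

Repeat the key across the message: GXYIVGXYI
P(15)+G(6): 21 → V
C(2)+X(23): 25 → Z
U(20)+Y(24): 44≡18 → S
I(8)+I(8): 16 → Q
Y(24)+V(21): 45≡19 → T
X(23)+G(6): 29≡3 → D
F(5)+X(23): 28≡2 → C
U(20)+Y(24): 44≡18 → S
R(17)+I(8): 25 → Z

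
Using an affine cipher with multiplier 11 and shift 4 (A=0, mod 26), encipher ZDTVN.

TLFBR

Z(25): 11·25+4=279≡19 → T
D(3): 11·3+4=37≡11 → L
T(19): 11·19+4=213≡5 → F
V(21): 11·21+4=235≡1 → B
N(13): 11·13+4=147≡17 → R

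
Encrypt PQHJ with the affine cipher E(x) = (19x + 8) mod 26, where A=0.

HALX

P(15): 19·15+8=293≡7 → H
Q(16): 19·16+8=312≡0 → A
H(7): 19·7+8=141≡11 → L
J(9): 19·9+8=179≡23 → X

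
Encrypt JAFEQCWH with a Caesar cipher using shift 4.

J(9): 9+4=13 → N
A(0): 0+4=4 → E
F(5): 5+4=9 → J
E(4): 4+4=8 → I
Q(16): 16+4=20 → U
C(2): 2+4=6 → G
W(22): 22+4=26≡0 → A
H(7): 7+4=11 → L

NEJIUGAL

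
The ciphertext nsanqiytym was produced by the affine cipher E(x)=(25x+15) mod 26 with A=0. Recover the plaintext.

The inverse of 25 mod 26 is 25, since 25·25=625≡1. Apply D(y)=25·(y−15) mod 26:
n(13): 25·(13−15)=-50≡2 → c
s(18): 25·(18−15)=75≡23 → x
a(0): 25·(0−15)=-375≡15 → p
n(13): 25·(13−15)=-50≡2 → c
q(16): 25·(16−15)=25 → z
i(8): 25·(8−15)=-175≡7 → h
y(24): 25·(24−15)=225≡17 → r
t(19): 25·(19−15)=100≡22 → w
y(24): 25·(24−15)=225≡17 → r
m(12): 25·(12−15)=-75≡3 → d

cxpczhrwrd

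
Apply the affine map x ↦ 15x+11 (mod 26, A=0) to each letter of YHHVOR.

HMMONG

Y(24): 15·24+11=371≡7 → H
H(7): 15·7+11=116≡12 → M
H(7): 15·7+11=116≡12 → M
V(21): 15·21+11=326≡14 → O
O(14): 15·14+11=221≡13 → N
R(17): 15·17+11=266≡6 → G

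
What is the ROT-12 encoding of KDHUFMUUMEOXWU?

WPTGRYGGYQAJIG

K(10): 10+12=22 → W
D(3): 3+12=15 → P
H(7): 7+12=19 → T
U(20): 20+12=32≡6 → G
F(5): 5+12=17 → R
M(12): 12+12=24 → Y
U(20): 20+12=32≡6 → G
U(20): 20+12=32≡6 → G
M(12): 12+12=24 → Y
E(4): 4+12=16 → Q
O(14): 14+12=26≡0 → A
X(23): 23+12=35≡9 → J
W(22): 22+12=34≡8 → I
U(20): 20+12=32≡6 → G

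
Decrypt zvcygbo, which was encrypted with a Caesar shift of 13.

z(25): 25−13=12 → m
v(21): 21−13=8 → i
c(2): 2−13=-11≡15 → p
y(24): 24−13=11 → l
g(6): 6−13=-7≡19 → t
b(1): 1−13=-12≡14 → o
o(14): 14−13=1 → b

mipltob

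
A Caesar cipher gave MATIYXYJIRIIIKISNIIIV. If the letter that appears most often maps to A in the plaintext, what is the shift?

8

The most frequent ciphertext letter is I (appears 9 times).
I is position 8; A is position 0.
Shift = 8.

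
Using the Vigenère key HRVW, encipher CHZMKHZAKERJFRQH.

Repeat the key across the message: HRVWHRVWHRVWHRVW
C(2)+H(7): 9 → J
H(7)+R(17): 24 → Y
Z(25)+V(21): 46≡20 → U
M(12)+W(22): 34≡8 → I
K(10)+H(7): 17 → R
H(7)+R(17): 24 → Y
Z(25)+V(21): 46≡20 → U
A(0)+W(22): 22 → W
K(10)+H(7): 17 → R
E(4)+R(17): 21 → V
R(17)+V(21): 38≡12 → M
J(9)+W(22): 31≡5 → F
F(5)+H(7): 12 → M
R(17)+R(17): 34≡8 → I
Q(16)+V(21): 37≡11 → L
H(7)+W(22): 29≡3 → D

JYUIRYUWRVMFMILD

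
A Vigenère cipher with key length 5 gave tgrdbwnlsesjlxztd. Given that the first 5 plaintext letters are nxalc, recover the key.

Subtract each crib letter from the matching ciphertext letter (mod 26):
t(19)−n(13)=6 → g
g(6)−x(23)=-17≡9 → j
r(17)−a(0)=17 → r
d(3)−l(11)=-8≡18 → s
b(1)−c(2)=-1≡25 → z

gjrsz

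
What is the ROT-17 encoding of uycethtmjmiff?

u(20): 20+17=37≡11 → l
y(24): 24+17=41≡15 → p
c(2): 2+17=19 → t
e(4): 4+17=21 → v
t(19): 19+17=36≡10 → k
h(7): 7+17=24 → y
t(19): 19+17=36≡10 → k
m(12): 12+17=29≡3 → d
j(9): 9+17=26≡0 → a
m(12): 12+17=29≡3 → d
i(8): 8+17=25 → z
f(5): 5+17=22 → w
f(5): 5+17=22 → w

lptvkykdadzww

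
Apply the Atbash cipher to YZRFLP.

Y(24) → B(1)
Z(25) → A(0)
R(17) → I(8)
F(5) → U(20)
L(11) → O(14)
P(15) → K(10)

BAIUOK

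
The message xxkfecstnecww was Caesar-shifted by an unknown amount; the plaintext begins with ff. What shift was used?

18

From the crib: x(23)−f(5)=18, so the shift is 18.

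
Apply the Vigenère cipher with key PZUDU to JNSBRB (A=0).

Repeat the key across the message: PZUDUP
J(9)+P(15): 24 → Y
N(13)+Z(25): 38≡12 → M
S(18)+U(20): 38≡12 → M
B(1)+D(3): 4 → E
R(17)+U(20): 37≡11 → L
B(1)+P(15): 16 → Q

YMMELQ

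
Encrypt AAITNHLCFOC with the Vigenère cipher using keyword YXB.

YXJRKIJZGMZ

Repeat the key across the message: YXBYXBYXBYX
A(0)+Y(24): 24 → Y
A(0)+X(23): 23 → X
I(8)+B(1): 9 → J
T(19)+Y(24): 43≡17 → R
N(13)+X(23): 36≡10 → K
H(7)+B(1): 8 → I
L(11)+Y(24): 35≡9 → J
C(2)+X(23): 25 → Z
F(5)+B(1): 6 → G
O(14)+Y(24): 38≡12 → M
C(2)+X(23): 25 → Z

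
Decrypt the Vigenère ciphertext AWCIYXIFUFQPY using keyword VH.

FPHBDQNYZYVID

Repeat the key across the ciphertext: VHVHVHVHVHVHV
A(0)−V(21): -21≡5 → F
W(22)−H(7): 15 → P
C(2)−V(21): -19≡7 → H
I(8)−H(7): 1 → B
Y(24)−V(21): 3 → D
X(23)−H(7): 16 → Q
I(8)−V(21): -13≡13 → N
F(5)−H(7): -2≡24 → Y
U(20)−V(21): -1≡25 → Z
F(5)−H(7): -2≡24 → Y
Q(16)−V(21): -5≡21 → V
P(15)−H(7): 8 → I
Y(24)−V(21): 3 → D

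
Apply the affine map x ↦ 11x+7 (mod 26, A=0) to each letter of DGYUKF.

OVLTNK

D(3): 11·3+7=40≡14 → O
G(6): 11·6+7=73≡21 → V
Y(24): 11·24+7=271≡11 → L
U(20): 11·20+7=227≡19 → T
K(10): 11·10+7=117≡13 → N
F(5): 11·5+7=62≡10 → K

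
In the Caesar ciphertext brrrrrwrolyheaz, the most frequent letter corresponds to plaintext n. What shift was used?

The most frequent ciphertext letter is r (appears 6 times).
r is position 17; n is position 13.
Shift = 4.

4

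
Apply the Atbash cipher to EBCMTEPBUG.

VYXNGVKYFT

E(4) → V(21)
B(1) → Y(24)
C(2) → X(23)
M(12) → N(13)
T(19) → G(6)
E(4) → V(21)
P(15) → K(10)
B(1) → Y(24)
U(20) → F(5)
G(6) → T(19)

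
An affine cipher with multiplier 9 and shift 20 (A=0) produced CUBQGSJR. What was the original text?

YAVOKUTR

The inverse of 9 mod 26 is 3, since 9·3=27≡1. Apply D(y)=3·(y−20) mod 26:
C(2): 3·(2−20)=-54≡24 → Y
U(20): 3·(20−20)=0 → A
B(1): 3·(1−20)=-57≡21 → V
Q(16): 3·(16−20)=-12≡14 → O
G(6): 3·(6−20)=-42≡10 → K
S(18): 3·(18−20)=-6≡20 → U
J(9): 3·(9−20)=-33≡19 → T
R(17): 3·(17−20)=-9≡17 → R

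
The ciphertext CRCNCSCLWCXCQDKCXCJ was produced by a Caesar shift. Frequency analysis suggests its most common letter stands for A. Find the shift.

2

The most frequent ciphertext letter is C (appears 8 times).
C is position 2; A is position 0.
Shift = 2.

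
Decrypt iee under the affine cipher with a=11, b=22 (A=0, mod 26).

uww

The inverse of 11 mod 26 is 19, since 11·19=209≡1. Apply D(y)=19·(y−22) mod 26:
i(8): 19·(8−22)=-266≡20 → u
e(4): 19·(4−22)=-342≡22 → w
e(4): 19·(4−22)=-342≡22 → w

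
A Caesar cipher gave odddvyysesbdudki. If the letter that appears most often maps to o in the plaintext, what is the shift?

15

The most frequent ciphertext letter is d (appears 5 times).
d is position 3; o is position 14.
Shift = -11≡15.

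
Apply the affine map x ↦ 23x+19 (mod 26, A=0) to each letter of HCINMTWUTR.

H(7): 23·7+19=180≡24 → Y
C(2): 23·2+19=65≡13 → N
I(8): 23·8+19=203≡21 → V
N(13): 23·13+19=318≡6 → G
M(12): 23·12+19=295≡9 → J
T(19): 23·19+19=456≡14 → O
W(22): 23·22+19=525≡5 → F
U(20): 23·20+19=479≡11 → L
T(19): 23·19+19=456≡14 → O
R(17): 23·17+19=410≡20 → U

YNVGJOFLOU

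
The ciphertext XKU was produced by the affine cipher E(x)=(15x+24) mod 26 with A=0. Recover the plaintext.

TGY

The inverse of 15 mod 26 is 7, since 15·7=105≡1. Apply D(y)=7·(y−24) mod 26:
X(23): 7·(23−24)=-7≡19 → T
K(10): 7·(10−24)=-98≡6 → G
U(20): 7·(20−24)=-28≡24 → Y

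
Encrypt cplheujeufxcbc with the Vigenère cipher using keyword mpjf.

Repeat the key across the message: mpjfmpjfmpjfmp
c(2)+m(12): 14 → o
p(15)+p(15): 30≡4 → e
l(11)+j(9): 20 → u
h(7)+f(5): 12 → m
e(4)+m(12): 16 → q
u(20)+p(15): 35≡9 → j
j(9)+j(9): 18 → s
e(4)+f(5): 9 → j
u(20)+m(12): 32≡6 → g
f(5)+p(15): 20 → u
x(23)+j(9): 32≡6 → g
c(2)+f(5): 7 → h
b(1)+m(12): 13 → n
c(2)+p(15): 17 → r

oeumqjsjgughnr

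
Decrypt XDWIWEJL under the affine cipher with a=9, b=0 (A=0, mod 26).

RJOYOMBH

The inverse of 9 mod 26 is 3, since 9·3=27≡1. Apply D(y)=3·(y−0) mod 26:
X(23): 3·(23−0)=69≡17 → R
D(3): 3·(3−0)=9 → J
W(22): 3·(22−0)=66≡14 → O
I(8): 3·(8−0)=24 → Y
W(22): 3·(22−0)=66≡14 → O
E(4): 3·(4−0)=12 → M
J(9): 3·(9−0)=27≡1 → B
L(11): 3·(11−0)=33≡7 → H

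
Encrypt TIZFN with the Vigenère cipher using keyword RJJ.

Repeat the key across the message: RJJRJ
T(19)+R(17): 36≡10 → K
I(8)+J(9): 17 → R
Z(25)+J(9): 34≡8 → I
F(5)+R(17): 22 → W
N(13)+J(9): 22 → W

KRIWW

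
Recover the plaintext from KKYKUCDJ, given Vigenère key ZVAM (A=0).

Repeat the key across the ciphertext: ZVAMZVAM
K(10)−Z(25): -15≡11 → L
K(10)−V(21): -11≡15 → P
Y(24)−A(0): 24 → Y
K(10)−M(12): -2≡24 → Y
U(20)−Z(25): -5≡21 → V
C(2)−V(21): -19≡7 → H
D(3)−A(0): 3 → D
J(9)−M(12): -3≡23 → X

LPYYVHDX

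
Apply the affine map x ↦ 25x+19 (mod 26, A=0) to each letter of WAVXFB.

XTYWOS

W(22): 25·22+19=569≡23 → X
A(0): 25·0+19=19 → T
V(21): 25·21+19=544≡24 → Y
X(23): 25·23+19=594≡22 → W
F(5): 25·5+19=144≡14 → O
B(1): 25·1+19=44≡18 → S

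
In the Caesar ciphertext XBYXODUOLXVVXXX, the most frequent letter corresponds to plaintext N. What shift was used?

The most frequent ciphertext letter is X (appears 6 times).
X is position 23; N is position 13.
Shift = 10.

10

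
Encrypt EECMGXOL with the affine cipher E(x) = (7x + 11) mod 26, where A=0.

E(4): 7·4+11=39≡13 → N
E(4): 7·4+11=39≡13 → N
C(2): 7·2+11=25 → Z
M(12): 7·12+11=95≡17 → R
G(6): 7·6+11=53≡1 → B
X(23): 7·23+11=172≡16 → Q
O(14): 7·14+11=109≡5 → F
L(11): 7·11+11=88≡10 → K

NNZRBQFK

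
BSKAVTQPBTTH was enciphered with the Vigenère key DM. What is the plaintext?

Repeat the key across the ciphertext: DMDMDMDMDMDM
B(1)−D(3): -2≡24 → Y
S(18)−M(12): 6 → G
K(10)−D(3): 7 → H
A(0)−M(12): -12≡14 → O
V(21)−D(3): 18 → S
T(19)−M(12): 7 → H
Q(16)−D(3): 13 → N
P(15)−M(12): 3 → D
B(1)−D(3): -2≡24 → Y
T(19)−M(12): 7 → H
T(19)−D(3): 16 → Q
H(7)−M(12): -5≡21 → V

YGHOSHNDYHQV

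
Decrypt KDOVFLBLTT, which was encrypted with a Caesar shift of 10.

K(10): 10−10=0 → A
D(3): 3−10=-7≡19 → T
O(14): 14−10=4 → E
V(21): 21−10=11 → L
F(5): 5−10=-5≡21 → V
L(11): 11−10=1 → B
B(1): 1−10=-9≡17 → R
L(11): 11−10=1 → B
T(19): 19−10=9 → J
T(19): 19−10=9 → J

ATELVBRBJJ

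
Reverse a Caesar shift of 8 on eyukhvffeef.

wqmcznxxwwx

e(4): 4−8=-4≡22 → w
y(24): 24−8=16 → q
u(20): 20−8=12 → m
k(10): 10−8=2 → c
h(7): 7−8=-1≡25 → z
v(21): 21−8=13 → n
f(5): 5−8=-3≡23 → x
f(5): 5−8=-3≡23 → x
e(4): 4−8=-4≡22 → w
e(4): 4−8=-4≡22 → w
f(5): 5−8=-3≡23 → x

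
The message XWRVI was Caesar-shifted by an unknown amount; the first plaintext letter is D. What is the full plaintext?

From the crib: X(23)−D(3)=20, so the shift is 20.
Subtract 20 from each ciphertext letter:
X(23): 23−20=3 → D
W(22): 22−20=2 → C
R(17): 17−20=-3≡23 → X
V(21): 21−20=1 → B
I(8): 8−20=-12≡14 → O

DCXBO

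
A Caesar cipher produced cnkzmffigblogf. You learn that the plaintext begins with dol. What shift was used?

25

From the crib: c(2)−d(3)=-1≡25, so the shift is 25.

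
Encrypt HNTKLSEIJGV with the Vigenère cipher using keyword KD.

Repeat the key across the message: KDKDKDKDKDK
H(7)+K(10): 17 → R
N(13)+D(3): 16 → Q
T(19)+K(10): 29≡3 → D
K(10)+D(3): 13 → N
L(11)+K(10): 21 → V
S(18)+D(3): 21 → V
E(4)+K(10): 14 → O
I(8)+D(3): 11 → L
J(9)+K(10): 19 → T
G(6)+D(3): 9 → J
V(21)+K(10): 31≡5 → F

RQDNVVOLTJF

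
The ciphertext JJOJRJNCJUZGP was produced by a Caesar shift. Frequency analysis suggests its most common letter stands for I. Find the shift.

1

The most frequent ciphertext letter is J (appears 5 times).
J is position 9; I is position 8.
Shift = 1.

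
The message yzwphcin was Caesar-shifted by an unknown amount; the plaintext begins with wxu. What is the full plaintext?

wxunfagl

From the crib: y(24)−w(22)=2, so the shift is 2.
Subtract 2 from each ciphertext letter:
y(24): 24−2=22 → w
z(25): 25−2=23 → x
w(22): 22−2=20 → u
p(15): 15−2=13 → n
h(7): 7−2=5 → f
c(2): 2−2=0 → a
i(8): 8−2=6 → g
n(13): 13−2=11 → l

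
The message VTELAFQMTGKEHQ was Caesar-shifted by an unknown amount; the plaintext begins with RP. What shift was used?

From the crib: V(21)−R(17)=4, so the shift is 4.

4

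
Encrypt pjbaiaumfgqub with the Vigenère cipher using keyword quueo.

fdvewqogjugov

Repeat the key across the message: quueoquueoquu
p(15)+q(16): 31≡5 → f
j(9)+u(20): 29≡3 → d
b(1)+u(20): 21 → v
a(0)+e(4): 4 → e
i(8)+o(14): 22 → w
a(0)+q(16): 16 → q
u(20)+u(20): 40≡14 → o
m(12)+u(20): 32≡6 → g
f(5)+e(4): 9 → j
g(6)+o(14): 20 → u
q(16)+q(16): 32≡6 → g
u(20)+u(20): 40≡14 → o
b(1)+u(20): 21 → v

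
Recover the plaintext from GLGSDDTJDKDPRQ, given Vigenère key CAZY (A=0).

ELHUBDULBKERPQ

Repeat the key across the ciphertext: CAZYCAZYCAZYCA
G(6)−C(2): 4 → E
L(11)−A(0): 11 → L
G(6)−Z(25): -19≡7 → H
S(18)−Y(24): -6≡20 → U
D(3)−C(2): 1 → B
D(3)−A(0): 3 → D
T(19)−Z(25): -6≡20 → U
J(9)−Y(24): -15≡11 → L
D(3)−C(2): 1 → B
K(10)−A(0): 10 → K
D(3)−Z(25): -22≡4 → E
P(15)−Y(24): -9≡17 → R
R(17)−C(2): 15 → P
Q(16)−A(0): 16 → Q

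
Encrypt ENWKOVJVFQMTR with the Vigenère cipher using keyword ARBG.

EEXQOMKBFHNZR

Repeat the key across the message: ARBGARBGARBGA
E(4)+A(0): 4 → E
N(13)+R(17): 30≡4 → E
W(22)+B(1): 23 → X
K(10)+G(6): 16 → Q
O(14)+A(0): 14 → O
V(21)+R(17): 38≡12 → M
J(9)+B(1): 10 → K
V(21)+G(6): 27≡1 → B
F(5)+A(0): 5 → F
Q(16)+R(17): 33≡7 → H
M(12)+B(1): 13 → N
T(19)+G(6): 25 → Z
R(17)+A(0): 17 → R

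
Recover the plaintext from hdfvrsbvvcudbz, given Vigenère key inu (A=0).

zqlneytibuhjtm

Repeat the key across the ciphertext: inuinuinuinuin
h(7)−i(8): -1≡25 → z
d(3)−n(13): -10≡16 → q
f(5)−u(20): -15≡11 → l
v(21)−i(8): 13 → n
r(17)−n(13): 4 → e
s(18)−u(20): -2≡24 → y
b(1)−i(8): -7≡19 → t
v(21)−n(13): 8 → i
v(21)−u(20): 1 → b
c(2)−i(8): -6≡20 → u
u(20)−n(13): 7 → h
d(3)−u(20): -17≡9 → j
b(1)−i(8): -7≡19 → t
z(25)−n(13): 12 → m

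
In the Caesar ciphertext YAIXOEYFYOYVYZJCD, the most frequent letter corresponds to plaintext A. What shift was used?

The most frequent ciphertext letter is Y (appears 5 times).
Y is position 24; A is position 0.
Shift = 24.

24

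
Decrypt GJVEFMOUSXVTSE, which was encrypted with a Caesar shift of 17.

PSENOVXDBGECBN

G(6): 6−17=-11≡15 → P
J(9): 9−17=-8≡18 → S
V(21): 21−17=4 → E
E(4): 4−17=-13≡13 → N
F(5): 5−17=-12≡14 → O
M(12): 12−17=-5≡21 → V
O(14): 14−17=-3≡23 → X
U(20): 20−17=3 → D
S(18): 18−17=1 → B
X(23): 23−17=6 → G
V(21): 21−17=4 → E
T(19): 19−17=2 → C
S(18): 18−17=1 → B
E(4): 4−17=-13≡13 → N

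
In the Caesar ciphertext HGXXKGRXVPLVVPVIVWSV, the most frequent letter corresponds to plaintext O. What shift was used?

The most frequent ciphertext letter is V (appears 6 times).
V is position 21; O is position 14.
Shift = 7.

7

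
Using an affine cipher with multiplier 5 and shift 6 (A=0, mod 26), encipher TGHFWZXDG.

T(19): 5·19+6=101≡23 → X
G(6): 5·6+6=36≡10 → K
H(7): 5·7+6=41≡15 → P
F(5): 5·5+6=31≡5 → F
W(22): 5·22+6=116≡12 → M
Z(25): 5·25+6=131≡1 → B
X(23): 5·23+6=121≡17 → R
D(3): 5·3+6=21 → V
G(6): 5·6+6=36≡10 → K

XKPFMBRVK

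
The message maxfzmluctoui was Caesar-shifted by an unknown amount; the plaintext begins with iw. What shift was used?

From the crib: m(12)−i(8)=4, so the shift is 4.

4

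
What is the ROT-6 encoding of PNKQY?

VTQWE

P(15): 15+6=21 → V
N(13): 13+6=19 → T
K(10): 10+6=16 → Q
Q(16): 16+6=22 → W
Y(24): 24+6=30≡4 → E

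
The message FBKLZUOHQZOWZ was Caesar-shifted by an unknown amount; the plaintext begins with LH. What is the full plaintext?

LHQRFAUNWFUCF

From the crib: F(5)−L(11)=-6≡20, so the shift is 20.
Subtract 20 from each ciphertext letter:
F(5): 5−20=-15≡11 → L
B(1): 1−20=-19≡7 → H
K(10): 10−20=-10≡16 → Q
L(11): 11−20=-9≡17 → R
Z(25): 25−20=5 → F
U(20): 20−20=0 → A
O(14): 14−20=-6≡20 → U
H(7): 7−20=-13≡13 → N
Q(16): 16−20=-4≡22 → W
Z(25): 25−20=5 → F
O(14): 14−20=-6≡20 → U
W(22): 22−20=2 → C
Z(25): 25−20=5 → F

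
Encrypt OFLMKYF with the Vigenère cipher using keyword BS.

Repeat the key across the message: BSBSBSB
O(14)+B(1): 15 → P
F(5)+S(18): 23 → X
L(11)+B(1): 12 → M
M(12)+S(18): 30≡4 → E
K(10)+B(1): 11 → L
Y(24)+S(18): 42≡16 → Q
F(5)+B(1): 6 → G

PXMELQG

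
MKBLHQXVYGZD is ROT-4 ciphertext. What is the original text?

IGXHDMTRUCVZ

M(12): 12−4=8 → I
K(10): 10−4=6 → G
B(1): 1−4=-3≡23 → X
L(11): 11−4=7 → H
H(7): 7−4=3 → D
Q(16): 16−4=12 → M
X(23): 23−4=19 → T
V(21): 21−4=17 → R
Y(24): 24−4=20 → U
G(6): 6−4=2 → C
Z(25): 25−4=21 → V
D(3): 3−4=-1≡25 → Z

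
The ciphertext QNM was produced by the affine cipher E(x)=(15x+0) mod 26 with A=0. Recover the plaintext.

ING

The inverse of 15 mod 26 is 7, since 15·7=105≡1. Apply D(y)=7·(y−0) mod 26:
Q(16): 7·(16−0)=112≡8 → I
N(13): 7·(13−0)=91≡13 → N
M(12): 7·(12−0)=84≡6 → G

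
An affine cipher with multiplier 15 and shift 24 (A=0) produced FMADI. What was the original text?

XUOJS

The inverse of 15 mod 26 is 7, since 15·7=105≡1. Apply D(y)=7·(y−24) mod 26:
F(5): 7·(5−24)=-133≡23 → X
M(12): 7·(12−24)=-84≡20 → U
A(0): 7·(0−24)=-168≡14 → O
D(3): 7·(3−24)=-147≡9 → J
I(8): 7·(8−24)=-112≡18 → S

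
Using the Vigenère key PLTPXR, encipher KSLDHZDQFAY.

ZDESEQSBYPV

Repeat the key across the message: PLTPXRPLTPX
K(10)+P(15): 25 → Z
S(18)+L(11): 29≡3 → D
L(11)+T(19): 30≡4 → E
D(3)+P(15): 18 → S
H(7)+X(23): 30≡4 → E
Z(25)+R(17): 42≡16 → Q
D(3)+P(15): 18 → S
Q(16)+L(11): 27≡1 → B
F(5)+T(19): 24 → Y
A(0)+P(15): 15 → P
Y(24)+X(23): 47≡21 → V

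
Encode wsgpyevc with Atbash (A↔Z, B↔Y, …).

dhtkbvex

w(22) → d(3)
s(18) → h(7)
g(6) → t(19)
p(15) → k(10)
y(24) → b(1)
e(4) → v(21)
v(21) → e(4)
c(2) → x(23)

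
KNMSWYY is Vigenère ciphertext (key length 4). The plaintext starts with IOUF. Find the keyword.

CZSN

Subtract each crib letter from the matching ciphertext letter (mod 26):
K(10)−I(8)=2 → C
N(13)−O(14)=-1≡25 → Z
M(12)−U(20)=-8≡18 → S
S(18)−F(5)=13 → N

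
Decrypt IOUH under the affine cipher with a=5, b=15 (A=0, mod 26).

The inverse of 5 mod 26 is 21, since 5·21=105≡1. Apply D(y)=21·(y−15) mod 26:
I(8): 21·(8−15)=-147≡9 → J
O(14): 21·(14−15)=-21≡5 → F
U(20): 21·(20−15)=105≡1 → B
H(7): 21·(7−15)=-168≡14 → O

JFBO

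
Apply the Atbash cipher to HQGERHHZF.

H(7) → S(18)
Q(16) → J(9)
G(6) → T(19)
E(4) → V(21)
R(17) → I(8)
H(7) → S(18)
H(7) → S(18)
Z(25) → A(0)
F(5) → U(20)

SJTVISSAU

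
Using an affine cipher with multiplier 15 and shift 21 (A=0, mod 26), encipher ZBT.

GKU

Z(25): 15·25+21=396≡6 → G
B(1): 15·1+21=36≡10 → K
T(19): 15·19+21=306≡20 → U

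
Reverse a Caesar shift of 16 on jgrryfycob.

tqbbipimyl

j(9): 9−16=-7≡19 → t
g(6): 6−16=-10≡16 → q
r(17): 17−16=1 → b
r(17): 17−16=1 → b
y(24): 24−16=8 → i
f(5): 5−16=-11≡15 → p
y(24): 24−16=8 → i
c(2): 2−16=-14≡12 → m
o(14): 14−16=-2≡24 → y
b(1): 1−16=-15≡11 → l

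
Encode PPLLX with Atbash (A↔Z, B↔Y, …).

KKOOC

P(15) → K(10)
P(15) → K(10)
L(11) → O(14)
L(11) → O(14)
X(23) → C(2)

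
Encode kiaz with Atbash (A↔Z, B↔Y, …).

k(10) → p(15)
i(8) → r(17)
a(0) → z(25)
z(25) → a(0)

prza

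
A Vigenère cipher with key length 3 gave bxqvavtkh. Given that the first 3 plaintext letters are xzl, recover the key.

eyf

Subtract each crib letter from the matching ciphertext letter (mod 26):
b(1)−x(23)=-22≡4 → e
x(23)−z(25)=-2≡24 → y
q(16)−l(11)=5 → f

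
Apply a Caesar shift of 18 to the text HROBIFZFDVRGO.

ZJGTAXRXVNJYG

H(7): 7+18=25 → Z
R(17): 17+18=35≡9 → J
O(14): 14+18=32≡6 → G
B(1): 1+18=19 → T
I(8): 8+18=26≡0 → A
F(5): 5+18=23 → X
Z(25): 25+18=43≡17 → R
F(5): 5+18=23 → X
D(3): 3+18=21 → V
V(21): 21+18=39≡13 → N
R(17): 17+18=35≡9 → J
G(6): 6+18=24 → Y
O(14): 14+18=32≡6 → G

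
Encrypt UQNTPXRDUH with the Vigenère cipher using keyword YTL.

Repeat the key across the message: YTLYTLYTLY
U(20)+Y(24): 44≡18 → S
Q(16)+T(19): 35≡9 → J
N(13)+L(11): 24 → Y
T(19)+Y(24): 43≡17 → R
P(15)+T(19): 34≡8 → I
X(23)+L(11): 34≡8 → I
R(17)+Y(24): 41≡15 → P
D(3)+T(19): 22 → W
U(20)+L(11): 31≡5 → F
H(7)+Y(24): 31≡5 → F

SJYRIIPWFF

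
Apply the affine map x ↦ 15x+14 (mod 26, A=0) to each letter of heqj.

pwut

h(7): 15·7+14=119≡15 → p
e(4): 15·4+14=74≡22 → w
q(16): 15·16+14=254≡20 → u
j(9): 15·9+14=149≡19 → t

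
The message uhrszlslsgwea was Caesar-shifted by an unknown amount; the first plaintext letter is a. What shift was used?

20

From the crib: u(20)−a(0)=20, so the shift is 20.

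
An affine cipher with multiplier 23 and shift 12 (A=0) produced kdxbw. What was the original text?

The inverse of 23 mod 26 is 17, since 23·17=391≡1. Apply D(y)=17·(y−12) mod 26:
k(10): 17·(10−12)=-34≡18 → s
d(3): 17·(3−12)=-153≡3 → d
x(23): 17·(23−12)=187≡5 → f
b(1): 17·(1−12)=-187≡21 → v
w(22): 17·(22−12)=170≡14 → o

sdfvo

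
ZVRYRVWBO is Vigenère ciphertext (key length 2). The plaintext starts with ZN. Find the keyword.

Subtract each crib letter from the matching ciphertext letter (mod 26):
Z(25)−Z(25)=0 → A
V(21)−N(13)=8 → I

AI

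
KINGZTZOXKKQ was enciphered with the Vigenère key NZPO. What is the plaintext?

XJYSMUKAKLVC

Repeat the key across the ciphertext: NZPONZPONZPO
K(10)−N(13): -3≡23 → X
I(8)−Z(25): -17≡9 → J
N(13)−P(15): -2≡24 → Y
G(6)−O(14): -8≡18 → S
Z(25)−N(13): 12 → M
T(19)−Z(25): -6≡20 → U
Z(25)−P(15): 10 → K
O(14)−O(14): 0 → A
X(23)−N(13): 10 → K
K(10)−Z(25): -15≡11 → L
K(10)−P(15): -5≡21 → V
Q(16)−O(14): 2 → C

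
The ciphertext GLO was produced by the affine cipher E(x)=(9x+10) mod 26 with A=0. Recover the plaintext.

The inverse of 9 mod 26 is 3, since 9·3=27≡1. Apply D(y)=3·(y−10) mod 26:
G(6): 3·(6−10)=-12≡14 → O
L(11): 3·(11−10)=3 → D
O(14): 3·(14−10)=12 → M

ODM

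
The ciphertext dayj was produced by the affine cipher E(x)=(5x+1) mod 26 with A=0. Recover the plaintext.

qfpm

The inverse of 5 mod 26 is 21, since 5·21=105≡1. Apply D(y)=21·(y−1) mod 26:
d(3): 21·(3−1)=42≡16 → q
a(0): 21·(0−1)=-21≡5 → f
y(24): 21·(24−1)=483≡15 → p
j(9): 21·(9−1)=168≡12 → m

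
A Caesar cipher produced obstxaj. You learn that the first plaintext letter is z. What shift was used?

15

From the crib: o(14)−z(25)=-11≡15, so the shift is 15.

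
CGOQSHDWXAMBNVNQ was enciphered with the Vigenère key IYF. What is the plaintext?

Repeat the key across the ciphertext: IYFIYFIYFIYFIYFI
C(2)−I(8): -6≡20 → U
G(6)−Y(24): -18≡8 → I
O(14)−F(5): 9 → J
Q(16)−I(8): 8 → I
S(18)−Y(24): -6≡20 → U
H(7)−F(5): 2 → C
D(3)−I(8): -5≡21 → V
W(22)−Y(24): -2≡24 → Y
X(23)−F(5): 18 → S
A(0)−I(8): -8≡18 → S
M(12)−Y(24): -12≡14 → O
B(1)−F(5): -4≡22 → W
N(13)−I(8): 5 → F
V(21)−Y(24): -3≡23 → X
N(13)−F(5): 8 → I
Q(16)−I(8): 8 → I

UIJIUCVYSSOWFXII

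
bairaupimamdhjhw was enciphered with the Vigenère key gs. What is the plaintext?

Repeat the key across the ciphertext: gsgsgsgsgsgsgsgs
b(1)−g(6): -5≡21 → v
a(0)−s(18): -18≡8 → i
i(8)−g(6): 2 → c
r(17)−s(18): -1≡25 → z
a(0)−g(6): -6≡20 → u
u(20)−s(18): 2 → c
p(15)−g(6): 9 → j
i(8)−s(18): -10≡16 → q
m(12)−g(6): 6 → g
a(0)−s(18): -18≡8 → i
m(12)−g(6): 6 → g
d(3)−s(18): -15≡11 → l
h(7)−g(6): 1 → b
j(9)−s(18): -9≡17 → r
h(7)−g(6): 1 → b
w(22)−s(18): 4 → e

viczucjqgiglbrbe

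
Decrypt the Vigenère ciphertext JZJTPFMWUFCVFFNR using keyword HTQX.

CGTWIMWZNMMYYMXU

Repeat the key across the ciphertext: HTQXHTQXHTQXHTQX
J(9)−H(7): 2 → C
Z(25)−T(19): 6 → G
J(9)−Q(16): -7≡19 → T
T(19)−X(23): -4≡22 → W
P(15)−H(7): 8 → I
F(5)−T(19): -14≡12 → M
M(12)−Q(16): -4≡22 → W
W(22)−X(23): -1≡25 → Z
U(20)−H(7): 13 → N
F(5)−T(19): -14≡12 → M
C(2)−Q(16): -14≡12 → M
V(21)−X(23): -2≡24 → Y
F(5)−H(7): -2≡24 → Y
F(5)−T(19): -14≡12 → M
N(13)−Q(16): -3≡23 → X
R(17)−X(23): -6≡20 → U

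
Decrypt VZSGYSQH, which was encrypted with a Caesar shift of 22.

V(21): 21−22=-1≡25 → Z
Z(25): 25−22=3 → D
S(18): 18−22=-4≡22 → W
G(6): 6−22=-16≡10 → K
Y(24): 24−22=2 → C
S(18): 18−22=-4≡22 → W
Q(16): 16−22=-6≡20 → U
H(7): 7−22=-15≡11 → L

ZDWKCWUL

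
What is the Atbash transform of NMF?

MNU

N(13) → M(12)
M(12) → N(13)
F(5) → U(20)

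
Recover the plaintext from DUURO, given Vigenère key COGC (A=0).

BGOPM

Repeat the key across the ciphertext: COGCC
D(3)−C(2): 1 → B
U(20)−O(14): 6 → G
U(20)−G(6): 14 → O
R(17)−C(2): 15 → P
O(14)−C(2): 12 → M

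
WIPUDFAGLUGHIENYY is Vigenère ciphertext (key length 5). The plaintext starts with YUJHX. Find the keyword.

Subtract each crib letter from the matching ciphertext letter (mod 26):
W(22)−Y(24)=-2≡24 → Y
I(8)−U(20)=-12≡14 → O
P(15)−J(9)=6 → G
U(20)−H(7)=13 → N
D(3)−X(23)=-20≡6 → G

YOGNG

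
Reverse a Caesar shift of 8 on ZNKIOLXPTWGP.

RFCAGDPHLOYH

Z(25): 25−8=17 → R
N(13): 13−8=5 → F
K(10): 10−8=2 → C
I(8): 8−8=0 → A
O(14): 14−8=6 → G
L(11): 11−8=3 → D
X(23): 23−8=15 → P
P(15): 15−8=7 → H
T(19): 19−8=11 → L
W(22): 22−8=14 → O
G(6): 6−8=-2≡24 → Y
P(15): 15−8=7 → H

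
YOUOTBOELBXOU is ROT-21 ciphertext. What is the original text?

DTZTYGTJQGCTZ

Y(24): 24−21=3 → D
O(14): 14−21=-7≡19 → T
U(20): 20−21=-1≡25 → Z
O(14): 14−21=-7≡19 → T
T(19): 19−21=-2≡24 → Y
B(1): 1−21=-20≡6 → G
O(14): 14−21=-7≡19 → T
E(4): 4−21=-17≡9 → J
L(11): 11−21=-10≡16 → Q
B(1): 1−21=-20≡6 → G
X(23): 23−21=2 → C
O(14): 14−21=-7≡19 → T
U(20): 20−21=-1≡25 → Z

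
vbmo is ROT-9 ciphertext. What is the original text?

v(21): 21−9=12 → m
b(1): 1−9=-8≡18 → s
m(12): 12−9=3 → d
o(14): 14−9=5 → f

msdf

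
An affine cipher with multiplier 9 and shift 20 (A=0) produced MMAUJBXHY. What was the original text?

The inverse of 9 mod 26 is 3, since 9·3=27≡1. Apply D(y)=3·(y−20) mod 26:
M(12): 3·(12−20)=-24≡2 → C
M(12): 3·(12−20)=-24≡2 → C
A(0): 3·(0−20)=-60≡18 → S
U(20): 3·(20−20)=0 → A
J(9): 3·(9−20)=-33≡19 → T
B(1): 3·(1−20)=-57≡21 → V
X(23): 3·(23−20)=9 → J
H(7): 3·(7−20)=-39≡13 → N
Y(24): 3·(24−20)=12 → M

CCSATVJNM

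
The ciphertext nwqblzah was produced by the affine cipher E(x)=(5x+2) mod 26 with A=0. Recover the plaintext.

The inverse of 5 mod 26 is 21, since 5·21=105≡1. Apply D(y)=21·(y−2) mod 26:
n(13): 21·(13−2)=231≡23 → x
w(22): 21·(22−2)=420≡4 → e
q(16): 21·(16−2)=294≡8 → i
b(1): 21·(1−2)=-21≡5 → f
l(11): 21·(11−2)=189≡7 → h
z(25): 21·(25−2)=483≡15 → p
a(0): 21·(0−2)=-42≡10 → k
h(7): 21·(7−2)=105≡1 → b

xeifhpkb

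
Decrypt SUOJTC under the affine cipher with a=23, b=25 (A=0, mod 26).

The inverse of 23 mod 26 is 17, since 23·17=391≡1. Apply D(y)=17·(y−25) mod 26:
S(18): 17·(18−25)=-119≡11 → L
U(20): 17·(20−25)=-85≡19 → T
O(14): 17·(14−25)=-187≡21 → V
J(9): 17·(9−25)=-272≡14 → O
T(19): 17·(19−25)=-102≡2 → C
C(2): 17·(2−25)=-391≡25 → Z

LTVOCZ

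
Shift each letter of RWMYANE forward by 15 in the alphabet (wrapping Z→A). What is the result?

R(17): 17+15=32≡6 → G
W(22): 22+15=37≡11 → L
M(12): 12+15=27≡1 → B
Y(24): 24+15=39≡13 → N
A(0): 0+15=15 → P
N(13): 13+15=28≡2 → C
E(4): 4+15=19 → T

GLBNPCT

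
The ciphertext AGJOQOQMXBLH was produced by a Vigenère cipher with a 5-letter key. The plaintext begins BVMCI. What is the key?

ZLXMI

Subtract each crib letter from the matching ciphertext letter (mod 26):
A(0)−B(1)=-1≡25 → Z
G(6)−V(21)=-15≡11 → L
J(9)−M(12)=-3≡23 → X
O(14)−C(2)=12 → M
Q(16)−I(8)=8 → I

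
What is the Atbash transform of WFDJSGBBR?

DUWQHTYYI

W(22) → D(3)
F(5) → U(20)
D(3) → W(22)
J(9) → Q(16)
S(18) → H(7)
G(6) → T(19)
B(1) → Y(24)
B(1) → Y(24)
R(17) → I(8)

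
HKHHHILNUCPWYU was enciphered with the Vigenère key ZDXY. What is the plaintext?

IHKJIFOPVZSYZR

Repeat the key across the ciphertext: ZDXYZDXYZDXYZD
H(7)−Z(25): -18≡8 → I
K(10)−D(3): 7 → H
H(7)−X(23): -16≡10 → K
H(7)−Y(24): -17≡9 → J
H(7)−Z(25): -18≡8 → I
I(8)−D(3): 5 → F
L(11)−X(23): -12≡14 → O
N(13)−Y(24): -11≡15 → P
U(20)−Z(25): -5≡21 → V
C(2)−D(3): -1≡25 → Z
P(15)−X(23): -8≡18 → S
W(22)−Y(24): -2≡24 → Y
Y(24)−Z(25): -1≡25 → Z
U(20)−D(3): 17 → R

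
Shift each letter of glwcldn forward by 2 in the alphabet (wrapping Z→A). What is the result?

inyenfp

g(6): 6+2=8 → i
l(11): 11+2=13 → n
w(22): 22+2=24 → y
c(2): 2+2=4 → e
l(11): 11+2=13 → n
d(3): 3+2=5 → f
n(13): 13+2=15 → p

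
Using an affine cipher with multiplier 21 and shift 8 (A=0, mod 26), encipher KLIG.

K(10): 21·10+8=218≡10 → K
L(11): 21·11+8=239≡5 → F
I(8): 21·8+8=176≡20 → U
G(6): 21·6+8=134≡4 → E

KFUE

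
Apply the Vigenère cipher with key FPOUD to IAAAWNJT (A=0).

Repeat the key across the message: FPOUDFPO
I(8)+F(5): 13 → N
A(0)+P(15): 15 → P
A(0)+O(14): 14 → O
A(0)+U(20): 20 → U
W(22)+D(3): 25 → Z
N(13)+F(5): 18 → S
J(9)+P(15): 24 → Y
T(19)+O(14): 33≡7 → H

NPOUZSYH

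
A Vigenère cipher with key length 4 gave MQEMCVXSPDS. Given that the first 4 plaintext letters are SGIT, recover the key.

UKWT

Subtract each crib letter from the matching ciphertext letter (mod 26):
M(12)−S(18)=-6≡20 → U
Q(16)−G(6)=10 → K
E(4)−I(8)=-4≡22 → W
M(12)−T(19)=-7≡19 → T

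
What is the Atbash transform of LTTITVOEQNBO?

OGGRGELVJMYL

L(11) → O(14)
T(19) → G(6)
T(19) → G(6)
I(8) → R(17)
T(19) → G(6)
V(21) → E(4)
O(14) → L(11)
E(4) → V(21)
Q(16) → J(9)
N(13) → M(12)
B(1) → Y(24)
O(14) → L(11)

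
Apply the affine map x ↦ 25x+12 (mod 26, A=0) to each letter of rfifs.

r(17): 25·17+12=437≡21 → v
f(5): 25·5+12=137≡7 → h
i(8): 25·8+12=212≡4 → e
f(5): 25·5+12=137≡7 → h
s(18): 25·18+12=462≡20 → u

vhehu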